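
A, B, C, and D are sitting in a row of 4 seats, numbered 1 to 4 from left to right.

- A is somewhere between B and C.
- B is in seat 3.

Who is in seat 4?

D

With clue 1, A is ruled out for seat 4.
With clues 1–2, B and C are ruled out for seat 4.
So seat 4 is D.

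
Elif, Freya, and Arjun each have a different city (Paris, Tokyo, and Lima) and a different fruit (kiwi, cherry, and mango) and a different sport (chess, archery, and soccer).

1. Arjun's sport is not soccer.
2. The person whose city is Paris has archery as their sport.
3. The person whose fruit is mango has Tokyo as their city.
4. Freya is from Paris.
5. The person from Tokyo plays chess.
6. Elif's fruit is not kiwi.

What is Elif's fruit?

With clues 1–5, mango is impossible for Elif's fruit.
With clues 1–6, kiwi is impossible for Elif's fruit.
That leaves cherry.

cherry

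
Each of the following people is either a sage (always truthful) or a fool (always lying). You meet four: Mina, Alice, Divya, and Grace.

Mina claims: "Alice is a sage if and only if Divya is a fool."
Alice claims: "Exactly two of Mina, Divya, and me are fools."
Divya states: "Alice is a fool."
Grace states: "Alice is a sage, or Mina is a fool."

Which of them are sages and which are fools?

Consider Mina. Suppose Mina is a fool.
Then no assignment of the remaining roles makes every statement match its speaker's type — contradiction.
So Mina is a sage.
Consider Alice. Suppose Alice is a sage.
Then Alice's own statement would have to be true, but it can't be — contradiction.
So Alice is a fool.
With that fixed, Divya's statement is true, so Divya is a sage.
With that fixed, Grace's statement is false, so Grace is a fool.

Mina: sage, Alice: fool, Divya: sage, Grace: fool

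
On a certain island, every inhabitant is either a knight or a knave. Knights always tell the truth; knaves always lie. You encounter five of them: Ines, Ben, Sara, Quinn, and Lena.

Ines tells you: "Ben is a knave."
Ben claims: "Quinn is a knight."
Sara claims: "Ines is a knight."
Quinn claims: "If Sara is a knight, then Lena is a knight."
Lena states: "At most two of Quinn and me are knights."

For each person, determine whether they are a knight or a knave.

Regardless of anyone's role, Lena's statement is true, so Lena is a knight.
With that fixed, Quinn's statement is true, so Quinn is a knight.
With that fixed, Ben's statement is true, so Ben is a knight.
With that fixed, Ines's statement is false, so Ines is a knave.
With that fixed, Sara's statement is false, so Sara is a knave.

Ines: knave, Ben: knight, Sara: knave, Quinn: knight, Lena: knight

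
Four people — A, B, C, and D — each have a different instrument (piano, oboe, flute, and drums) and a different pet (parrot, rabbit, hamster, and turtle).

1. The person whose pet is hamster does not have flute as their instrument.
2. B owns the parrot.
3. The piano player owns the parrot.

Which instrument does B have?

piano

With clues 1–3, drums, flute, and oboe are impossible for B's instrument.
That leaves piano.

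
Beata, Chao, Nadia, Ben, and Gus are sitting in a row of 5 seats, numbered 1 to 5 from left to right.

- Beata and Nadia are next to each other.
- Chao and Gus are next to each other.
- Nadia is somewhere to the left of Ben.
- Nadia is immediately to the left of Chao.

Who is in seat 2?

Nadia

With clues 1–2, Ben is ruled out for seat 2.
With clues 1–4, Beata, Chao, and Gus are ruled out for seat 2.
So seat 2 is Nadia.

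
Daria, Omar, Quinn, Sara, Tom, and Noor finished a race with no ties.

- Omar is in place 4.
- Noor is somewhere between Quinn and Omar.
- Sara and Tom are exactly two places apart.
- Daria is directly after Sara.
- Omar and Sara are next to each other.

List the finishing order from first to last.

Quinn, Noor, Tom, Omar, Sara, Daria

From clue 1: Omar → place 4.
From clues 1–2: Quinn is in {1,2,6}.
From clues 1–3: Daria is in {2,6}.
From clues 1–4: Tom → place 3.
From clues 1–5: Quinn → place 1, Noor → place 2, Sara → place 5, Daria → place 6.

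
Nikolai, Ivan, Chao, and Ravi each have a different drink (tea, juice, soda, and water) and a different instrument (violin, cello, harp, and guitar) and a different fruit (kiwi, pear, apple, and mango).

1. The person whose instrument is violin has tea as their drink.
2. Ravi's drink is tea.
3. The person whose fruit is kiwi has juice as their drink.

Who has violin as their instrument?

Ravi

With clues 1–2, Chao, Ivan, and Nikolai are impossible for the one with instrument violin.
That leaves Ravi.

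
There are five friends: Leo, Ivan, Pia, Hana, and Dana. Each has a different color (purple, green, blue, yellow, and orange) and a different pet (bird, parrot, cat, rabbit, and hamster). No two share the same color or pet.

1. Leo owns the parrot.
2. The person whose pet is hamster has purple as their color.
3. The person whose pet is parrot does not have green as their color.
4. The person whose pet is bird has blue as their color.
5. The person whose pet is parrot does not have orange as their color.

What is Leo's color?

yellow

With clues 1–2, purple is impossible for Leo's color.
With clues 1–3, green is impossible for Leo's color.
With clues 1–4, blue is impossible for Leo's color.
With clues 1–5, orange is impossible for Leo's color.
That leaves yellow.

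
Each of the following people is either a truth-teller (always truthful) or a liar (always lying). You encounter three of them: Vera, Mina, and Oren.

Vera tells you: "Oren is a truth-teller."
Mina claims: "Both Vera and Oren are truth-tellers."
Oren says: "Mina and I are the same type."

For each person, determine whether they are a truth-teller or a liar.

Vera: truth-teller, Mina: truth-teller, Oren: truth-teller

Consider Vera. Suppose Vera is a liar.
Then no assignment of the remaining roles makes every statement match its speaker's type — contradiction.
So Vera is a truth-teller.
Consider Mina. Suppose Mina is a liar.
Then whichever role Oren has, Oren's statement has the wrong truth value — contradiction.
So Mina is a truth-teller.
Consider Oren. Suppose Oren is a liar.
Then Vera's statement comes out false, contradicting Vera being a truth-teller.
So Oren is a truth-teller.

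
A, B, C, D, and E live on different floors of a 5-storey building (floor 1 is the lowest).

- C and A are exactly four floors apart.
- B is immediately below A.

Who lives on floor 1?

With clue 1, B, D, and E are ruled out for floor 1.
With clues 1–2, A is ruled out for floor 1.
So floor 1 is C.

C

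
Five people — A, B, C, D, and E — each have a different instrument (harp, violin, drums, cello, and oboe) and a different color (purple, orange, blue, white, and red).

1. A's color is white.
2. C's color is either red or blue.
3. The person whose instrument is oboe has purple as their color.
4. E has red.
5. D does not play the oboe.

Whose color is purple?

B

Clue 1 rules out A for the one with color purple.
With clues 1–2, C is impossible for the one with color purple.
With clues 1–4, E is impossible for the one with color purple.
With clues 1–5, D is impossible for the one with color purple.
That leaves B.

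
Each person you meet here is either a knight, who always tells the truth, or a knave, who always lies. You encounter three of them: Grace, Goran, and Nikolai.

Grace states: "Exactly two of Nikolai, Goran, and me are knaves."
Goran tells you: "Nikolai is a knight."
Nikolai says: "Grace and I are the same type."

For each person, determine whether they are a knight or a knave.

Consider Grace. Suppose Grace is a knave.
Then whichever role Nikolai has, Nikolai's statement has the wrong truth value — contradiction.
So Grace is a knight.
Consider Goran. Suppose Goran is a knight.
Then Grace's statement comes out false, contradicting Grace being a knight.
So Goran is a knave.
Consider Nikolai. Suppose Nikolai is a knight.
Then Grace's statement comes out false, contradicting Grace being a knight.
So Nikolai is a knave.

Grace: knight, Goran: knave, Nikolai: knave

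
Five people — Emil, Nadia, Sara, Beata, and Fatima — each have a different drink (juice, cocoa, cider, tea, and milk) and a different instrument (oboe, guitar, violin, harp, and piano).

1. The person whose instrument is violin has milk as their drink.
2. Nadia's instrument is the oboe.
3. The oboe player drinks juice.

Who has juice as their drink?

Nadia

With clues 1–3, Beata, Emil, Fatima, and Sara are impossible for the one with drink juice.
That leaves Nadia.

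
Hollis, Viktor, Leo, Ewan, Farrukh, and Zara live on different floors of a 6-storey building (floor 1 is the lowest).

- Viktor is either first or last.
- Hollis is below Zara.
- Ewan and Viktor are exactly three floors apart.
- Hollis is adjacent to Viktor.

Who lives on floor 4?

Ewan

With clue 1, Viktor is ruled out for floor 4.
With clues 1–4, Farrukh, Hollis, Leo, and Zara are ruled out for floor 4.
So floor 4 is Ewan.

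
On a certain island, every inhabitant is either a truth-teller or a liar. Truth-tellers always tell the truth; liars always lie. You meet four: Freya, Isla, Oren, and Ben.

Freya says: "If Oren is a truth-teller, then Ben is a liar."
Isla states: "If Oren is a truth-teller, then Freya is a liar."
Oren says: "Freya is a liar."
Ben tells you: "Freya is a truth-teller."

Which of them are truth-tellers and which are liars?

Freya: truth-teller, Isla: truth-teller, Oren: liar, Ben: truth-teller

Consider Freya. Suppose Freya is a liar.
Then no assignment of the remaining roles makes every statement match its speaker's type — contradiction.
So Freya is a truth-teller.
With that fixed, Oren's statement is false, so Oren is a liar.
With that fixed, Ben's statement is true, so Ben is a truth-teller.
With that fixed, Isla's statement is true, so Isla is a truth-teller.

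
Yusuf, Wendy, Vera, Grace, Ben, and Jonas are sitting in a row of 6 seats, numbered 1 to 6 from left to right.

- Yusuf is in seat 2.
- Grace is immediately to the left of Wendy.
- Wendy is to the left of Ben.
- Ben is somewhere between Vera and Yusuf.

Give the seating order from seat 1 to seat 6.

From clue 1: Yusuf → seat 2.
From clues 1–2: Wendy is in {4,5,6}.
From clues 1–3: Wendy is in {4,5}.
From clues 1–4: Jonas → seat 1, Grace → seat 3, Wendy → seat 4, Ben → seat 5, Vera → seat 6.

Jonas, Yusuf, Grace, Wendy, Ben, Vera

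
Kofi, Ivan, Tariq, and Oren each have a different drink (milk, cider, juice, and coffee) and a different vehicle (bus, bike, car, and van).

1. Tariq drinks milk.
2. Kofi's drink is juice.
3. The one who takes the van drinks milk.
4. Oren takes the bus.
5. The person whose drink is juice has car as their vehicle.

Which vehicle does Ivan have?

bike

With clues 1–3, van is impossible for Ivan's vehicle.
With clues 1–4, bus is impossible for Ivan's vehicle.
With clues 1–5, car is impossible for Ivan's vehicle.
That leaves bike.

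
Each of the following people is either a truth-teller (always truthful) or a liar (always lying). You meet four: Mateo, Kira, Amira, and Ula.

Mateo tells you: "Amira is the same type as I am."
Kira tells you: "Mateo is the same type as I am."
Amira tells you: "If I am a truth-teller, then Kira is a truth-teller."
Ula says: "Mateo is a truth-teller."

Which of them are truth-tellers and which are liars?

Consider Mateo. Suppose Mateo is a liar.
Then whichever role Kira has, Kira's statement has the wrong truth value — contradiction.
So Mateo is a truth-teller.
With that fixed, Ula's statement is true, so Ula is a truth-teller.
Consider Kira. Suppose Kira is a liar.
Then whichever role Amira has, Amira's statement has the wrong truth value — contradiction.
So Kira is a truth-teller.
With that fixed, Amira's statement is true, so Amira is a truth-teller.

Mateo: truth-teller, Kira: truth-teller, Amira: truth-teller, Ula: truth-teller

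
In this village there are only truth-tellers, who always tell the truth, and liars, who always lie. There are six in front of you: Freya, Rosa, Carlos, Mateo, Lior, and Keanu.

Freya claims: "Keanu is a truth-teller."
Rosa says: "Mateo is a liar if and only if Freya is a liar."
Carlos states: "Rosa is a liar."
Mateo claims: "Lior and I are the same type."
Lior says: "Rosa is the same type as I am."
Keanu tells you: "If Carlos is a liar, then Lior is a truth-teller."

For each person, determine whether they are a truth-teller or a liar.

Consider Freya. Suppose Freya is a liar.
Then no assignment of the remaining roles makes every statement match its speaker's type — contradiction.
So Freya is a truth-teller.
Consider Rosa. Suppose Rosa is a liar.
Then whichever role Lior has, Lior's statement has the wrong truth value — contradiction.
So Rosa is a truth-teller.
With that fixed, Carlos's statement is false, so Carlos is a liar.
Consider Mateo. Suppose Mateo is a liar.
Then Rosa's statement comes out false, contradicting Rosa being a truth-teller.
So Mateo is a truth-teller.
Consider Lior. Suppose Lior is a liar.
Then Mateo's statement comes out false, contradicting Mateo being a truth-teller.
So Lior is a truth-teller.
With that fixed, Keanu's statement is true, so Keanu is a truth-teller.

Freya: truth-teller, Rosa: truth-teller, Carlos: liar, Mateo: truth-teller, Lior: truth-teller, Keanu: truth-teller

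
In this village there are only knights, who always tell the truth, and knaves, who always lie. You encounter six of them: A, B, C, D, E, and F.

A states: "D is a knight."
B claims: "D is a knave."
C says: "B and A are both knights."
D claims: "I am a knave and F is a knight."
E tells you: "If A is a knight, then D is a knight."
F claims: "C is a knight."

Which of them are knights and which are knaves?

A: knave, B: knight, C: knave, D: knave, E: knight, F: knave

Consider A. Suppose A is a knight.
Then no assignment of the remaining roles makes every statement match its speaker's type — contradiction.
So A is a knave.
With that fixed, C's statement is false, so C is a knave.
With that fixed, E's statement is true, so E is a knight.
With that fixed, F's statement is false, so F is a knave.
With that fixed, D's statement is false, so D is a knave.
With that fixed, B's statement is true, so B is a knight.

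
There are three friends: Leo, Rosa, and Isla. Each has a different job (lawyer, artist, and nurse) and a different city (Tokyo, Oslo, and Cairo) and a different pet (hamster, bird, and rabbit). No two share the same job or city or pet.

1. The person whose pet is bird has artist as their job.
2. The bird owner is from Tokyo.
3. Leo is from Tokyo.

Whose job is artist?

Leo

With clues 1–3, Isla and Rosa are impossible for the one with job artist.
That leaves Leo.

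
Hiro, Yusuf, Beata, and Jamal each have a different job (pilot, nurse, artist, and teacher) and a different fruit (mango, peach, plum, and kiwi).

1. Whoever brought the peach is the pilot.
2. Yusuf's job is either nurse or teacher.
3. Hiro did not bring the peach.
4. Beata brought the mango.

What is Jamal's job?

pilot

With clues 1–4, artist, nurse, and teacher are impossible for Jamal's job.
That leaves pilot.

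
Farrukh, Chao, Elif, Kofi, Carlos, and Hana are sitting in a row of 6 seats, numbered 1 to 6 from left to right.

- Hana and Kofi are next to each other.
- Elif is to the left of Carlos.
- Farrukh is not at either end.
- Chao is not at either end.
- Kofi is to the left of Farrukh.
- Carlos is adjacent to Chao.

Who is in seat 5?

Chao

With clues 1–4, Carlos is ruled out for seat 5.
With clues 1–5, Hana and Kofi are ruled out for seat 5.
With clues 1–6, Elif and Farrukh are ruled out for seat 5.
So seat 5 is Chao.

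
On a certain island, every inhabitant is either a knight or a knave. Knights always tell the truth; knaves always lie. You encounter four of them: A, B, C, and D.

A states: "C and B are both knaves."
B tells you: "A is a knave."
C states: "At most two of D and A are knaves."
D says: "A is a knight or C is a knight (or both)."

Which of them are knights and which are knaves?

Regardless of anyone's role, C's statement is true, so C is a knight.
With that fixed, D's statement is true, so D is a knight.
With that fixed, A's statement is false, so A is a knave.
With that fixed, B's statement is true, so B is a knight.

A: knave, B: knight, C: knight, D: knight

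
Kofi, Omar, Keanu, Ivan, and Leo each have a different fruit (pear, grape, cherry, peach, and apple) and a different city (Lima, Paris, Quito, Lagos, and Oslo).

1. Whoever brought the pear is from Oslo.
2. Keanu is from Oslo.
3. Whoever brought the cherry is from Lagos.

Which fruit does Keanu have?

With clues 1–2, apple, cherry, grape, and peach are impossible for Keanu's fruit.
That leaves pear.

pear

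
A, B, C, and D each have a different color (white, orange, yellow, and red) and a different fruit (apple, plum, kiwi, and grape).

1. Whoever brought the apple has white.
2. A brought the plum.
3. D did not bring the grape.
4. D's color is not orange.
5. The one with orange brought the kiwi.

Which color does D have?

white

With clues 1–4, orange is impossible for D's color.
With clues 1–5, red and yellow are impossible for D's color.
That leaves white.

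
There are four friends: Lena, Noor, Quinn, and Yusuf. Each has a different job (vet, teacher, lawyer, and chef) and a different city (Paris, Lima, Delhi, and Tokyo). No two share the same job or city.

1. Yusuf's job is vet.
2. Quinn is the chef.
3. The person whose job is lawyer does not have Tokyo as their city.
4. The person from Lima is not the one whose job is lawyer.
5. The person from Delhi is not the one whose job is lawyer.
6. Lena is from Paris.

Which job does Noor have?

teacher

Clue 1 rules out vet for Noor's job.
With clues 1–2, chef is impossible for Noor's job.
With clues 1–6, lawyer is impossible for Noor's job.
That leaves teacher.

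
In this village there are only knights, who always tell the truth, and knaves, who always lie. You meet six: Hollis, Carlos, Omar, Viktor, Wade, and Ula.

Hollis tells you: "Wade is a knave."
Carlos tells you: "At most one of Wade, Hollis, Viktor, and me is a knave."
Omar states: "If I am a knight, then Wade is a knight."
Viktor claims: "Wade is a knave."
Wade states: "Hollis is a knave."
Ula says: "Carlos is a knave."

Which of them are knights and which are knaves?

Hollis: knave, Carlos: knave, Omar: knight, Viktor: knave, Wade: knight, Ula: knight

Consider Hollis. Suppose Hollis is a knight.
Then no assignment of the remaining roles makes every statement match its speaker's type — contradiction.
So Hollis is a knave.
With that fixed, Wade's statement is true, so Wade is a knight.
With that fixed, Omar's statement is true, so Omar is a knight.
With that fixed, Viktor's statement is false, so Viktor is a knave.
With that fixed, Carlos's statement is false, so Carlos is a knave.
With that fixed, Ula's statement is true, so Ula is a knight.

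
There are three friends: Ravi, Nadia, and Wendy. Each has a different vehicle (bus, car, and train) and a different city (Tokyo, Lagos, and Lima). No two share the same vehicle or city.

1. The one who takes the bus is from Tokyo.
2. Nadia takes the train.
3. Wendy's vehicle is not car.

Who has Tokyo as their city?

Wendy

With clues 1–2, Nadia is impossible for the one with city Tokyo.
With clues 1–3, Ravi is impossible for the one with city Tokyo.
That leaves Wendy.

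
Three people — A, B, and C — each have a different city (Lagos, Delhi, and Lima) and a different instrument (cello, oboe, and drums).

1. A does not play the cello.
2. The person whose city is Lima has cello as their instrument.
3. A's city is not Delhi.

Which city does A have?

Lagos

With clues 1–2, Lima is impossible for A's city.
With clues 1–3, Delhi is impossible for A's city.
That leaves Lagos.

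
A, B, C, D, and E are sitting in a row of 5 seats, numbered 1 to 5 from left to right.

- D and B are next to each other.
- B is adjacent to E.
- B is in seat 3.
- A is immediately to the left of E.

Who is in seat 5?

With clues 1–2, B is ruled out for seat 5.
With clues 1–3, D and E are ruled out for seat 5.
With clues 1–4, A is ruled out for seat 5.
So seat 5 is C.

C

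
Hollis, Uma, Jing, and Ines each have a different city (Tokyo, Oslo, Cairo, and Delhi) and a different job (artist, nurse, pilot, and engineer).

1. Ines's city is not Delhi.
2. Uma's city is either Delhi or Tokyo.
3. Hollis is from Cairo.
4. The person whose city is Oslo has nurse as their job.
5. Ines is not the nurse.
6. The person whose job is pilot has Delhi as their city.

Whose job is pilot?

With clues 1–5, Jing is impossible for the one with job pilot.
With clues 1–6, Hollis and Ines are impossible for the one with job pilot.
That leaves Uma.

Uma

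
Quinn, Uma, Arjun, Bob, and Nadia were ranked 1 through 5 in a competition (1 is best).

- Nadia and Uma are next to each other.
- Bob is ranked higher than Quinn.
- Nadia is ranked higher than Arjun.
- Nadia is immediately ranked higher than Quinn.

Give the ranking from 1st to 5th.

Bob, Uma, Nadia, Quinn, Arjun

From clues 1–2: Quinn is in {2,3,4,5}.
From clues 1–3: Quinn is in {2,4,5}.
From clues 1–4: Bob → rank 1, Uma → rank 2, Nadia → rank 3, Quinn → rank 4, Arjun → rank 5.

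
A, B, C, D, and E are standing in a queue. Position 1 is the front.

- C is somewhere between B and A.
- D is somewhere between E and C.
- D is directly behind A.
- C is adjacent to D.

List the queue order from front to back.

E, A, D, C, B

From clue 1: C is in {2,3,4}.
From clues 1–2: C is in {2,4}.
From clues 1–3: A is in {2,3}.
From clues 1–4: E → position 1, A → position 2, D → position 3, C → position 4, B → position 5.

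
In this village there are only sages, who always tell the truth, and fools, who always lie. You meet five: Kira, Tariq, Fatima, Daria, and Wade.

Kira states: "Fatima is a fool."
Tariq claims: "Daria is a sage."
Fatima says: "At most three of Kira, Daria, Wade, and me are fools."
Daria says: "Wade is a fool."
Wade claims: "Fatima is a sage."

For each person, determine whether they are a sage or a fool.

Kira: fool, Tariq: fool, Fatima: sage, Daria: fool, Wade: sage

Consider Kira. Suppose Kira is a sage.
Then no assignment of the remaining roles makes every statement match its speaker's type — contradiction.
So Kira is a fool.
Consider Tariq. Suppose Tariq is a sage.
Then no assignment of the remaining roles makes every statement match its speaker's type — contradiction.
So Tariq is a fool.
Consider Fatima. Suppose Fatima is a fool.
Then Kira's statement comes out true, contradicting Kira being a fool.
So Fatima is a sage.
With that fixed, Wade's statement is true, so Wade is a sage.
With that fixed, Daria's statement is false, so Daria is a fool.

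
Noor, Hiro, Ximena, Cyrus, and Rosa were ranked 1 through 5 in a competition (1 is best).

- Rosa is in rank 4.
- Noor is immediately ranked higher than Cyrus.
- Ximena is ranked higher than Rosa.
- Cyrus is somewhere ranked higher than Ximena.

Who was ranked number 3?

With clue 1, Rosa is ruled out for rank 3.
With clues 1–2, Noor is ruled out for rank 3.
With clues 1–3, Hiro is ruled out for rank 3.
With clues 1–4, Cyrus is ruled out for rank 3.
So rank 3 is Ximena.

Ximena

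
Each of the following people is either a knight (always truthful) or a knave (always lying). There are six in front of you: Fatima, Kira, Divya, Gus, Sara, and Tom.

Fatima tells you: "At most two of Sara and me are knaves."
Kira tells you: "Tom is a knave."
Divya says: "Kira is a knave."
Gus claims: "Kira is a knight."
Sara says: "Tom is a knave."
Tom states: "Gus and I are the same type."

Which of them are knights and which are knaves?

Fatima: knight, Kira: knight, Divya: knave, Gus: knight, Sara: knight, Tom: knave

Regardless of anyone's role, Fatima's statement is true, so Fatima is a knight.
Consider Kira. Suppose Kira is a knave.
Then no assignment of the remaining roles makes every statement match its speaker's type — contradiction.
So Kira is a knight.
With that fixed, Divya's statement is false, so Divya is a knave.
With that fixed, Gus's statement is true, so Gus is a knight.
Consider Sara. Suppose Sara is a knave.
Then no assignment of the remaining roles makes every statement match its speaker's type — contradiction.
So Sara is a knight.
Consider Tom. Suppose Tom is a knight.
Then Kira's statement comes out false, contradicting Kira being a knight.
So Tom is a knave.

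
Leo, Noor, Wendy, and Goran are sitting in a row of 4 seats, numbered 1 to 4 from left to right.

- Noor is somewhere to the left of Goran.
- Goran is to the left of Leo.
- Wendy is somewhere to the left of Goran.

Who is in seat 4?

Leo

With clue 1, Noor is ruled out for seat 4.
With clues 1–2, Goran is ruled out for seat 4.
With clues 1–3, Wendy is ruled out for seat 4.
So seat 4 is Leo.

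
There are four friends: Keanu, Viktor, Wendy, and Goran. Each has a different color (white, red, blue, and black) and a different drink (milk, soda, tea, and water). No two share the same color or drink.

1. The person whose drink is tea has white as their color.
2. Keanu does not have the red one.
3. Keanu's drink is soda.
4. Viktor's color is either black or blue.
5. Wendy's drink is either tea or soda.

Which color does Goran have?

With clues 1–4, black and blue are impossible for Goran's color.
With clues 1–5, white is impossible for Goran's color.
That leaves red.

red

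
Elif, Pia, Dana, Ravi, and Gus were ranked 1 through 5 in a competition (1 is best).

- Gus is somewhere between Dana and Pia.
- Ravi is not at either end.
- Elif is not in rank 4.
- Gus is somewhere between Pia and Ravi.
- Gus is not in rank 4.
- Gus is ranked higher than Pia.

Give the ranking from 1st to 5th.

Dana, Ravi, Gus, Pia, Elif

From clue 1: Gus is in {2,3,4}.
From clues 1–2: Ravi is in {2,3,4}.
From clues 1–5: Gus is in {2,3}.
From clues 1–6: Dana → rank 1, Ravi → rank 2, Gus → rank 3, Pia → rank 4, Elif → rank 5.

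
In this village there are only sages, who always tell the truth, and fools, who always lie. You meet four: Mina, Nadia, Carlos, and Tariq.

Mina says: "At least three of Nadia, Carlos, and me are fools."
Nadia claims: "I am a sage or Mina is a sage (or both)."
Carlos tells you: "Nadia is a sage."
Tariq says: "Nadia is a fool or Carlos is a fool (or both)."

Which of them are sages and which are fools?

Mina: fool, Nadia: sage, Carlos: sage, Tariq: fool

Consider Mina. Suppose Mina is a sage.
Then Mina's own statement would have to be true, but it can't be — contradiction.
So Mina is a fool.
Consider Nadia. Suppose Nadia is a fool.
Then no assignment of the remaining roles makes every statement match its speaker's type — contradiction.
So Nadia is a sage.
With that fixed, Carlos's statement is true, so Carlos is a sage.
With that fixed, Tariq's statement is false, so Tariq is a fool.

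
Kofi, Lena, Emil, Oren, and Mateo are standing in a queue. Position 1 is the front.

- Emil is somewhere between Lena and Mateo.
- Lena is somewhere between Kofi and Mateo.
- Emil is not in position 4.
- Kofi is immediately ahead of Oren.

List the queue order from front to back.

Mateo, Emil, Lena, Kofi, Oren

From clue 1: Emil is in {2,3,4}.
From clues 1–2: Lena is in {2,3,4}.
From clues 1–3: Emil is in {2,3}.
From clues 1–4: Mateo → position 1, Emil → position 2, Lena → position 3, Kofi → position 4, Oren → position 5.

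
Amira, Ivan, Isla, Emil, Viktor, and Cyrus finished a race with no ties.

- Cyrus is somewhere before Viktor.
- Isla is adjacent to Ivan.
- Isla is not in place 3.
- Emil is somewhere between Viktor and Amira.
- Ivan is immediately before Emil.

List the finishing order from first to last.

Amira, Isla, Ivan, Emil, Cyrus, Viktor

From clue 1: Viktor is in {2,3,4,5,6}.
From clues 1–3: Isla is in {1,2,4,5,6}.
From clues 1–4: Viktor is in {2,4,6}.
From clues 1–5: Amira → place 1, Isla → place 2, Ivan → place 3, Emil → place 4, Cyrus → place 5, Viktor → place 6.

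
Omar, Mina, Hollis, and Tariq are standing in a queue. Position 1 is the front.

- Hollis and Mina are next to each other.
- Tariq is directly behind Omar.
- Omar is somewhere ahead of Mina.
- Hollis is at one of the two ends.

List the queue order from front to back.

From clues 1–2: Omar is in {1,3}.
From clues 1–3: Omar → position 1, Tariq → position 2.
From clues 1–4: Mina → position 3, Hollis → position 4.

Omar, Tariq, Mina, Hollis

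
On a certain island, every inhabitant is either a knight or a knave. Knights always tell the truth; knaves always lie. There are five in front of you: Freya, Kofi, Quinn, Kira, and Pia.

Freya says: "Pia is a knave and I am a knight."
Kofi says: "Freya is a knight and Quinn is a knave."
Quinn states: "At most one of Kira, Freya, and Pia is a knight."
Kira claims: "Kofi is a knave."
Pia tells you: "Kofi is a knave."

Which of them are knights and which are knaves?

Consider Freya. Suppose Freya is a knight.
Then no assignment of the remaining roles makes every statement match its speaker's type — contradiction.
So Freya is a knave.
With that fixed, Kofi's statement is false, so Kofi is a knave.
With that fixed, Kira's statement is true, so Kira is a knight.
With that fixed, Pia's statement is true, so Pia is a knight.
With that fixed, Quinn's statement is false, so Quinn is a knave.

Freya: knave, Kofi: knave, Quinn: knave, Kira: knight, Pia: knight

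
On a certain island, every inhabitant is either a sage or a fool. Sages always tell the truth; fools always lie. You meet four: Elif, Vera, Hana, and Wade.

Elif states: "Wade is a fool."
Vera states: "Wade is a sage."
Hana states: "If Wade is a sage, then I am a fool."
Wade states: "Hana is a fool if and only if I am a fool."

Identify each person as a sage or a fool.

Consider Elif. Suppose Elif is a fool.
Then no assignment of the remaining roles makes every statement match its speaker's type — contradiction.
So Elif is a sage.
Consider Vera. Suppose Vera is a sage.
Then no assignment of the remaining roles makes every statement match its speaker's type — contradiction.
So Vera is a fool.
Consider Hana. Suppose Hana is a fool.
Then Hana's own statement would have to be false, but it can't be — contradiction.
So Hana is a sage.
Consider Wade. Suppose Wade is a sage.
Then Elif's statement comes out false, contradicting Elif being a sage.
So Wade is a fool.

Elif: sage, Vera: fool, Hana: sage, Wade: fool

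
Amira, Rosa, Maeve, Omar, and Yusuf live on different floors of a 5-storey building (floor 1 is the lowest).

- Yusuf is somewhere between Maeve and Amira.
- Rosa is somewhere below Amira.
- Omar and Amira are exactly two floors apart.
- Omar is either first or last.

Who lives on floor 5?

With clue 1, Yusuf is ruled out for floor 5.
With clues 1–2, Rosa is ruled out for floor 5.
With clues 1–3, Omar is ruled out for floor 5.
With clues 1–4, Amira is ruled out for floor 5.
So floor 5 is Maeve.

Maeve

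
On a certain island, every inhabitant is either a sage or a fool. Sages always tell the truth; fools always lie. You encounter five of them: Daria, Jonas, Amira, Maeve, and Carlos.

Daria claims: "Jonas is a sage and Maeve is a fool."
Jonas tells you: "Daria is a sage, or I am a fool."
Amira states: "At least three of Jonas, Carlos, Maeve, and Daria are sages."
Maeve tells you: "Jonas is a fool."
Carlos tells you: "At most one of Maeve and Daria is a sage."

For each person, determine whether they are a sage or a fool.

Daria: sage, Jonas: sage, Amira: sage, Maeve: fool, Carlos: sage

Consider Daria. Suppose Daria is a fool.
Then whichever role Jonas has, Jonas's statement has the wrong truth value — contradiction.
So Daria is a sage.
With that fixed, Jonas's statement is true, so Jonas is a sage.
With that fixed, Maeve's statement is false, so Maeve is a fool.
With that fixed, Carlos's statement is true, so Carlos is a sage.
With that fixed, Amira's statement is true, so Amira is a sage.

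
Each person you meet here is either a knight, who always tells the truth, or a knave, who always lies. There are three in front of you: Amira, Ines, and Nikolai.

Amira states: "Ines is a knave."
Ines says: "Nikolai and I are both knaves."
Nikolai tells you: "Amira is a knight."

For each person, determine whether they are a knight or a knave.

Amira: knight, Ines: knave, Nikolai: knight

Consider Amira. Suppose Amira is a knave.
Then no assignment of the remaining roles makes every statement match its speaker's type — contradiction.
So Amira is a knight.
With that fixed, Nikolai's statement is true, so Nikolai is a knight.
With that fixed, Ines's statement is false, so Ines is a knave.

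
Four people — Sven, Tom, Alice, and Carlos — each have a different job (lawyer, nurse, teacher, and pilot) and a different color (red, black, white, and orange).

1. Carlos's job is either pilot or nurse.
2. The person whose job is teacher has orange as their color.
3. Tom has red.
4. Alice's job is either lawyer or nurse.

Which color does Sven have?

orange

With clues 1–3, red is impossible for Sven's color.
With clues 1–4, black and white are impossible for Sven's color.
That leaves orange.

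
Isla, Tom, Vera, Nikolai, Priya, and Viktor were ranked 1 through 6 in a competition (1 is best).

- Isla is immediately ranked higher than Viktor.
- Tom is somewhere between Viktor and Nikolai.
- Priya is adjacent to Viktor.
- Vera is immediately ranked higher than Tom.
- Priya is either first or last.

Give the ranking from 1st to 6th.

Nikolai, Vera, Tom, Isla, Viktor, Priya

From clue 1: Isla is in {1,2,3,4,5}.
From clues 1–2: Tom is in {2,3,4,5}.
From clues 1–3: Isla is in {1,2,3,4}.
From clues 1–4: Isla is in {1,4}.
From clues 1–5: Nikolai → rank 1, Vera → rank 2, Tom → rank 3, Isla → rank 4, Viktor → rank 5, Priya → rank 6.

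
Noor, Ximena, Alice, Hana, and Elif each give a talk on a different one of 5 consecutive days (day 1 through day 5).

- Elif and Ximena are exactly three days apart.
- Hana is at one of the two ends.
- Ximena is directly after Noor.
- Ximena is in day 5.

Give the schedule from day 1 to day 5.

Hana, Elif, Alice, Noor, Ximena

From clue 1: Ximena is in {1,2,4,5}.
From clues 1–2: Hana is in {1,5}.
From clues 1–3: Noor is in {3,4}.
From clues 1–4: Hana → day 1, Elif → day 2, Alice → day 3, Noor → day 4, Ximena → day 5.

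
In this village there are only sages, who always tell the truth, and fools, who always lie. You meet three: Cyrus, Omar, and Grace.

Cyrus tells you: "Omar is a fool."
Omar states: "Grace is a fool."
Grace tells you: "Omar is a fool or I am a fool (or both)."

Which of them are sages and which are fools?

Consider Cyrus. Suppose Cyrus is a fool.
Then no assignment of the remaining roles makes every statement match its speaker's type — contradiction.
So Cyrus is a sage.
Consider Omar. Suppose Omar is a sage.
Then Cyrus's statement comes out false, contradicting Cyrus being a sage.
So Omar is a fool.
With that fixed, Grace's statement is true, so Grace is a sage.

Cyrus: sage, Omar: fool, Grace: sage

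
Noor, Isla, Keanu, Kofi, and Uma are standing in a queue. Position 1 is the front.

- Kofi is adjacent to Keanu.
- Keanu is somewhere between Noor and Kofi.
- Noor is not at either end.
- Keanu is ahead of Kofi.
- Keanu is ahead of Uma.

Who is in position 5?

Uma

With clues 1–2, Keanu is ruled out for position 5.
With clues 1–3, Noor is ruled out for position 5.
With clues 1–5, Isla and Kofi are ruled out for position 5.
So position 5 is Uma.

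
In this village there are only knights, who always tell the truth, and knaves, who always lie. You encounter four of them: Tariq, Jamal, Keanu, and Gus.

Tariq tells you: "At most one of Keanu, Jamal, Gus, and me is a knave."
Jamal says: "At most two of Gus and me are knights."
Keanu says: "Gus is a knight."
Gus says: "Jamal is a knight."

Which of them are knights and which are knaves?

Regardless of anyone's role, Jamal's statement is true, so Jamal is a knight.
With that fixed, Gus's statement is true, so Gus is a knight.
With that fixed, Keanu's statement is true, so Keanu is a knight.
With that fixed, Tariq's statement is true, so Tariq is a knight.

Tariq: knight, Jamal: knight, Keanu: knight, Gus: knight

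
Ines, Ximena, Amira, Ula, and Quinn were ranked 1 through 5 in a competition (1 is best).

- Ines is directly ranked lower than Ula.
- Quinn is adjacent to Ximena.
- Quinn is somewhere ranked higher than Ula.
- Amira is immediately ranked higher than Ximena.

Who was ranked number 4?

Ula

With clues 1–2, Amira is ruled out for rank 4.
With clues 1–3, Quinn and Ximena are ruled out for rank 4.
With clues 1–4, Ines is ruled out for rank 4.
So rank 4 is Ula.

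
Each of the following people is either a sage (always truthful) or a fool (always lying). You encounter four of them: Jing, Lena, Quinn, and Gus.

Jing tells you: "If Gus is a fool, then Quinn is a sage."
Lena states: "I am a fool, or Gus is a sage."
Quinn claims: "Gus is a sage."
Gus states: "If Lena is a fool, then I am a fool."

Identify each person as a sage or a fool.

Consider Jing. Suppose Jing is a fool.
Then no assignment of the remaining roles makes every statement match its speaker's type — contradiction.
So Jing is a sage.
Consider Lena. Suppose Lena is a fool.
Then Lena's own statement would have to be false, but it can't be — contradiction.
So Lena is a sage.
With that fixed, Gus's statement is true, so Gus is a sage.
With that fixed, Quinn's statement is true, so Quinn is a sage.

Jing: sage, Lena: sage, Quinn: sage, Gus: sage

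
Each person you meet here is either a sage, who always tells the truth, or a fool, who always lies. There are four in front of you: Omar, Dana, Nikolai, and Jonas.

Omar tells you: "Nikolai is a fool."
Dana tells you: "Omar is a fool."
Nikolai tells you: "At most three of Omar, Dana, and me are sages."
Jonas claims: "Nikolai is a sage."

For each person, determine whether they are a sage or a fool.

Regardless of anyone's role, Nikolai's statement is true, so Nikolai is a sage.
With that fixed, Jonas's statement is true, so Jonas is a sage.
With that fixed, Omar's statement is false, so Omar is a fool.
With that fixed, Dana's statement is true, so Dana is a sage.

Omar: fool, Dana: sage, Nikolai: sage, Jonas: sage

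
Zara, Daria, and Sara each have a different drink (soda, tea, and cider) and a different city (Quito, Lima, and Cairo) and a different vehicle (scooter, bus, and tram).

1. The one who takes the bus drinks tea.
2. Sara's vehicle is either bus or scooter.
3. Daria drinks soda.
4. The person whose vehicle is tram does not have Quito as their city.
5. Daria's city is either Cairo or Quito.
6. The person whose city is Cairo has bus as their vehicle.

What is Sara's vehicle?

bus

With clues 1–2, tram is impossible for Sara's vehicle.
With clues 1–6, scooter is impossible for Sara's vehicle.
That leaves bus.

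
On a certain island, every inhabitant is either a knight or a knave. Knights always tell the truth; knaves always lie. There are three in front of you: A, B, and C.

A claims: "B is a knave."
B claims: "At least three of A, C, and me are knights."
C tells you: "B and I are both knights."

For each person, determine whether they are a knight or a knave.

A: knight, B: knave, C: knave

Consider A. Suppose A is a knave.
Then no assignment of the remaining roles makes every statement match its speaker's type — contradiction.
So A is a knight.
Consider B. Suppose B is a knight.
Then A's statement comes out false, contradicting A being a knight.
So B is a knave.
With that fixed, C's statement is false, so C is a knave.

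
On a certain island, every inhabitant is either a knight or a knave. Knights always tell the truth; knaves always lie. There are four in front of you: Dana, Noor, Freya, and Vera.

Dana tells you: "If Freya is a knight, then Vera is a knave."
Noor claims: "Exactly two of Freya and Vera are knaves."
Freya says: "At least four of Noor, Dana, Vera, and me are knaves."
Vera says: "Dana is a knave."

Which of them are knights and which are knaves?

Consider Dana. Suppose Dana is a knave.
Then no assignment of the remaining roles makes every statement match its speaker's type — contradiction.
So Dana is a knight.
With that fixed, Freya's statement is false, so Freya is a knave.
With that fixed, Vera's statement is false, so Vera is a knave.
With that fixed, Noor's statement is true, so Noor is a knight.

Dana: knight, Noor: knight, Freya: knave, Vera: knave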